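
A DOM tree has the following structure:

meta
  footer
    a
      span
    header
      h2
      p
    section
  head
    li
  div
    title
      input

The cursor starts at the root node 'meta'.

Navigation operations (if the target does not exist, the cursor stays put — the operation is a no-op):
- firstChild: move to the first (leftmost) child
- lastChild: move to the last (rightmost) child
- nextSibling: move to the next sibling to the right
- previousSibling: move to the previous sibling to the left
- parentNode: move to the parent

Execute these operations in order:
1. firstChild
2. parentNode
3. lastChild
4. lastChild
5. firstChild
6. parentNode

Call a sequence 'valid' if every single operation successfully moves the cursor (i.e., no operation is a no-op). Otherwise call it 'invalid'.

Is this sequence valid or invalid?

Answer: valid

Derivation:
After 1 (firstChild): footer
After 2 (parentNode): meta
After 3 (lastChild): div
After 4 (lastChild): title
After 5 (firstChild): input
After 6 (parentNode): title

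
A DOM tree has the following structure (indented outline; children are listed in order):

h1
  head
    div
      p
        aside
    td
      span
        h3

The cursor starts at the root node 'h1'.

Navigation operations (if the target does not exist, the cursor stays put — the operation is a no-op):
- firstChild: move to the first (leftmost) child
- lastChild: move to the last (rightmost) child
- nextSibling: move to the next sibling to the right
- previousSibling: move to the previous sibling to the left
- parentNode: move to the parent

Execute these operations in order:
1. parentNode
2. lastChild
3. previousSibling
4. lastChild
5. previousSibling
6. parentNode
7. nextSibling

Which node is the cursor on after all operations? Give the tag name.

After 1 (parentNode): h1 (no-op, stayed)
After 2 (lastChild): head
After 3 (previousSibling): head (no-op, stayed)
After 4 (lastChild): td
After 5 (previousSibling): div
After 6 (parentNode): head
After 7 (nextSibling): head (no-op, stayed)

Answer: head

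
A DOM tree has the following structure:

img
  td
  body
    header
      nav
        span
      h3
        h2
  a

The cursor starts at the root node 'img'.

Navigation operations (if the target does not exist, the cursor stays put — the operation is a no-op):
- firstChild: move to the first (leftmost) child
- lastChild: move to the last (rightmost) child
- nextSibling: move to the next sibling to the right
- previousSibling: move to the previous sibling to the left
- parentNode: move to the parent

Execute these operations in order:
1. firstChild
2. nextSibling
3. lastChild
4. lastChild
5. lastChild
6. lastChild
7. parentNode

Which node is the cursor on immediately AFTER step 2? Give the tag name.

Answer: body

Derivation:
After 1 (firstChild): td
After 2 (nextSibling): body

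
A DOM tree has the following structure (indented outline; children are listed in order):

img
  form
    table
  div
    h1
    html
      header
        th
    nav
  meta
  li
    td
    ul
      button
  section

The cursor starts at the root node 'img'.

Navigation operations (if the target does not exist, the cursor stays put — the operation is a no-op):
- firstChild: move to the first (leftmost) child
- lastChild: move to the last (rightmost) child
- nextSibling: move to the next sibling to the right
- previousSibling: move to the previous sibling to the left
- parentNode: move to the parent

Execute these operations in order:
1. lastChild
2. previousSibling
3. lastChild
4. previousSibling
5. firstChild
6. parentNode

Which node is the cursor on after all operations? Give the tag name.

Answer: li

Derivation:
After 1 (lastChild): section
After 2 (previousSibling): li
After 3 (lastChild): ul
After 4 (previousSibling): td
After 5 (firstChild): td (no-op, stayed)
After 6 (parentNode): li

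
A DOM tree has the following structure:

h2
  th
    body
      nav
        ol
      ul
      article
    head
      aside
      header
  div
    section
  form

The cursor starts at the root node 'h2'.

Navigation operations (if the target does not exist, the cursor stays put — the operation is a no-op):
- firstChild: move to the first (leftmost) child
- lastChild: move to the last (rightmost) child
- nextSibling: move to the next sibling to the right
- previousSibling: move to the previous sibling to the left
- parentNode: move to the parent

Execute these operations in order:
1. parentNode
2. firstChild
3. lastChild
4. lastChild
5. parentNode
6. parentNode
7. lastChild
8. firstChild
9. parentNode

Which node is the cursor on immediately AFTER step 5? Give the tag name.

After 1 (parentNode): h2 (no-op, stayed)
After 2 (firstChild): th
After 3 (lastChild): head
After 4 (lastChild): header
After 5 (parentNode): head

Answer: head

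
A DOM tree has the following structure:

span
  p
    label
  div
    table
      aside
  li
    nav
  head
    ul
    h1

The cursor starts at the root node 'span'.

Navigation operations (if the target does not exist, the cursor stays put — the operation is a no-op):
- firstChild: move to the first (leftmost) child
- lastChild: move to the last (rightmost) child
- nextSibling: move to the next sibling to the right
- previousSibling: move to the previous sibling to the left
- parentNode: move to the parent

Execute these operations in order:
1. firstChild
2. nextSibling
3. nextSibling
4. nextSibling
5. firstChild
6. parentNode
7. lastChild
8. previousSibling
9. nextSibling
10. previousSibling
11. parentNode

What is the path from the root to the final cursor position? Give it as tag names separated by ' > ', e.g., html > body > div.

Answer: span > head

Derivation:
After 1 (firstChild): p
After 2 (nextSibling): div
After 3 (nextSibling): li
After 4 (nextSibling): head
After 5 (firstChild): ul
After 6 (parentNode): head
After 7 (lastChild): h1
After 8 (previousSibling): ul
After 9 (nextSibling): h1
After 10 (previousSibling): ul
After 11 (parentNode): head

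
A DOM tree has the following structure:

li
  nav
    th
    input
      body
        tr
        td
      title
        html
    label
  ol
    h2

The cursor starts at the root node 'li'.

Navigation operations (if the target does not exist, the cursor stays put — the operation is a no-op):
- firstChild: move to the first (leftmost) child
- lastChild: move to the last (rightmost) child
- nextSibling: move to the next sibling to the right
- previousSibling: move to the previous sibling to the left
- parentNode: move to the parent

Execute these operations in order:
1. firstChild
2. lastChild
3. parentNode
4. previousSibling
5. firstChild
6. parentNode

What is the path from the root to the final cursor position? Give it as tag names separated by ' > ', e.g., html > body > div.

After 1 (firstChild): nav
After 2 (lastChild): label
After 3 (parentNode): nav
After 4 (previousSibling): nav (no-op, stayed)
After 5 (firstChild): th
After 6 (parentNode): nav

Answer: li > nav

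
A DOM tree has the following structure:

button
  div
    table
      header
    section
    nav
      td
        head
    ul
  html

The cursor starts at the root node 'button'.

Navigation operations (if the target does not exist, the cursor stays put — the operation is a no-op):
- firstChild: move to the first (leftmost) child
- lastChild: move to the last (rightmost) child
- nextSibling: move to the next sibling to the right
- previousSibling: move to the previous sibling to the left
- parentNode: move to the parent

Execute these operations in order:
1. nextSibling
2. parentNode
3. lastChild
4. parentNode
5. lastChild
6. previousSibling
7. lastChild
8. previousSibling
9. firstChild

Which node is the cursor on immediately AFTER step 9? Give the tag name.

Answer: td

Derivation:
After 1 (nextSibling): button (no-op, stayed)
After 2 (parentNode): button (no-op, stayed)
After 3 (lastChild): html
After 4 (parentNode): button
After 5 (lastChild): html
After 6 (previousSibling): div
After 7 (lastChild): ul
After 8 (previousSibling): nav
After 9 (firstChild): td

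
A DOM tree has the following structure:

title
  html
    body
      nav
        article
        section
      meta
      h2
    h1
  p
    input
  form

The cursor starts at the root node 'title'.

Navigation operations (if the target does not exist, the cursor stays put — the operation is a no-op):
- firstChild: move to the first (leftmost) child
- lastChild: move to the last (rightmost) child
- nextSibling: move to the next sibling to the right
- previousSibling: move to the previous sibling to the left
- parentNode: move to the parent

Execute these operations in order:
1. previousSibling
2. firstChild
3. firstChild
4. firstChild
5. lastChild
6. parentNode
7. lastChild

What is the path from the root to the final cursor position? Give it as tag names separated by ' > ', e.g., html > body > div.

Answer: title > html > body > nav > section

Derivation:
After 1 (previousSibling): title (no-op, stayed)
After 2 (firstChild): html
After 3 (firstChild): body
After 4 (firstChild): nav
After 5 (lastChild): section
After 6 (parentNode): nav
After 7 (lastChild): section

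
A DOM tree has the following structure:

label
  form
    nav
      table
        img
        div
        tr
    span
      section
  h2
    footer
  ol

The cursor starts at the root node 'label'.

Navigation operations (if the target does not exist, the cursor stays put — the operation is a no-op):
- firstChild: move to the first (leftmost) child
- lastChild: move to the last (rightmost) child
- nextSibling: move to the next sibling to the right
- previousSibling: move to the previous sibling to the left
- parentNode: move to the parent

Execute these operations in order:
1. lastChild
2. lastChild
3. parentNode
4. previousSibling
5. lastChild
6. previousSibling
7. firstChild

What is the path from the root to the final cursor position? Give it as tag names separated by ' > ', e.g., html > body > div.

After 1 (lastChild): ol
After 2 (lastChild): ol (no-op, stayed)
After 3 (parentNode): label
After 4 (previousSibling): label (no-op, stayed)
After 5 (lastChild): ol
After 6 (previousSibling): h2
After 7 (firstChild): footer

Answer: label > h2 > footer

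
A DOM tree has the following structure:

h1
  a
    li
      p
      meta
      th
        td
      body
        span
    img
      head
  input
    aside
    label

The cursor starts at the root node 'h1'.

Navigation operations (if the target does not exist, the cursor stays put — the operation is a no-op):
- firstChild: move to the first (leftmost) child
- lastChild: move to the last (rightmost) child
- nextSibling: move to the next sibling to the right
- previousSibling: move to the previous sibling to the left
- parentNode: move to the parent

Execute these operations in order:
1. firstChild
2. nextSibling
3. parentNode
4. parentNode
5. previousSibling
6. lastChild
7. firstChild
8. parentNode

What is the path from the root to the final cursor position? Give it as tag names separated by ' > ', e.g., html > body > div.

After 1 (firstChild): a
After 2 (nextSibling): input
After 3 (parentNode): h1
After 4 (parentNode): h1 (no-op, stayed)
After 5 (previousSibling): h1 (no-op, stayed)
After 6 (lastChild): input
After 7 (firstChild): aside
After 8 (parentNode): input

Answer: h1 > input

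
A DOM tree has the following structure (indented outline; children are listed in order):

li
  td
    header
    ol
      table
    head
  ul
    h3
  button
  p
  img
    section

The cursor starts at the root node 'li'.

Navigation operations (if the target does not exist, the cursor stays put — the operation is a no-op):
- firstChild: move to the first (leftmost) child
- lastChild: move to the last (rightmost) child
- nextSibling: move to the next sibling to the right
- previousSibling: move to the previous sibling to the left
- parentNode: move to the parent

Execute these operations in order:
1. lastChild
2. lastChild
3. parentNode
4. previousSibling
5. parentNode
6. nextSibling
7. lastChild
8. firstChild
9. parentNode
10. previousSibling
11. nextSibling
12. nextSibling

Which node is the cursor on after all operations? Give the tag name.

After 1 (lastChild): img
After 2 (lastChild): section
After 3 (parentNode): img
After 4 (previousSibling): p
After 5 (parentNode): li
After 6 (nextSibling): li (no-op, stayed)
After 7 (lastChild): img
After 8 (firstChild): section
After 9 (parentNode): img
After 10 (previousSibling): p
After 11 (nextSibling): img
After 12 (nextSibling): img (no-op, stayed)

Answer: img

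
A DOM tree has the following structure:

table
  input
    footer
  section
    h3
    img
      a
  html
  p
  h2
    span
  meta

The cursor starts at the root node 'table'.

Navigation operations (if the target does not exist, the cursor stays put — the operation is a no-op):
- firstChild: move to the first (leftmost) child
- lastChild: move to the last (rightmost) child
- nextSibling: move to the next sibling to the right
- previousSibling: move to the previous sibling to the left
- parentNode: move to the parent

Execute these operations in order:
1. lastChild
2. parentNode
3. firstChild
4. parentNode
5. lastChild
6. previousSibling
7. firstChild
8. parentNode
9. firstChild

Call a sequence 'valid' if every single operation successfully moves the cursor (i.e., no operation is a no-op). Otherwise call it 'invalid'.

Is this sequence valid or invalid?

Answer: valid

Derivation:
After 1 (lastChild): meta
After 2 (parentNode): table
After 3 (firstChild): input
After 4 (parentNode): table
After 5 (lastChild): meta
After 6 (previousSibling): h2
After 7 (firstChild): span
After 8 (parentNode): h2
After 9 (firstChild): span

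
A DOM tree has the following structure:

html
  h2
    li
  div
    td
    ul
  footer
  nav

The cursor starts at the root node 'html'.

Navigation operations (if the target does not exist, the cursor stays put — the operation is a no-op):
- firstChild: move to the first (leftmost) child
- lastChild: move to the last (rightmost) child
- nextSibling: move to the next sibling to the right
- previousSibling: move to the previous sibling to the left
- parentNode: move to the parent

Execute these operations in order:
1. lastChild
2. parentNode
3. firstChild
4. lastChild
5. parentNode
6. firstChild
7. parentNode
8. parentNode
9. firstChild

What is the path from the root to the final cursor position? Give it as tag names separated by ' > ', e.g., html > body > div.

After 1 (lastChild): nav
After 2 (parentNode): html
After 3 (firstChild): h2
After 4 (lastChild): li
After 5 (parentNode): h2
After 6 (firstChild): li
After 7 (parentNode): h2
After 8 (parentNode): html
After 9 (firstChild): h2

Answer: html > h2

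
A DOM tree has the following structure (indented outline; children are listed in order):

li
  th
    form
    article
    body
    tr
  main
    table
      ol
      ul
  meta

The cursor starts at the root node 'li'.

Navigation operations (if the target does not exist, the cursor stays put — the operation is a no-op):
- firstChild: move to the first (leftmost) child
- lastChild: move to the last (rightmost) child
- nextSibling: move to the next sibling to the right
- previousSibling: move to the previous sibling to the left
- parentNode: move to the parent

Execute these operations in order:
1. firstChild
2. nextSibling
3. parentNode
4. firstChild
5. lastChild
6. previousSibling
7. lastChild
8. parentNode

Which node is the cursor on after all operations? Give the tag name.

After 1 (firstChild): th
After 2 (nextSibling): main
After 3 (parentNode): li
After 4 (firstChild): th
After 5 (lastChild): tr
After 6 (previousSibling): body
After 7 (lastChild): body (no-op, stayed)
After 8 (parentNode): th

Answer: th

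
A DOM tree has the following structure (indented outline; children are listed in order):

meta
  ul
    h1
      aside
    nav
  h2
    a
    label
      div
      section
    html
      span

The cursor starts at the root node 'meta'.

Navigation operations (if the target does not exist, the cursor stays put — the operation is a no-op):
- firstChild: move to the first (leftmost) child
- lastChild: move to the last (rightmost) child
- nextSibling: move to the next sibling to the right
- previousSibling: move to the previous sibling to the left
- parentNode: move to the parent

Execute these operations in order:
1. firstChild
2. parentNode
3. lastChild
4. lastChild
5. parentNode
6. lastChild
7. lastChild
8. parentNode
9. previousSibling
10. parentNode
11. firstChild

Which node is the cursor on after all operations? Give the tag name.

Answer: a

Derivation:
After 1 (firstChild): ul
After 2 (parentNode): meta
After 3 (lastChild): h2
After 4 (lastChild): html
After 5 (parentNode): h2
After 6 (lastChild): html
After 7 (lastChild): span
After 8 (parentNode): html
After 9 (previousSibling): label
After 10 (parentNode): h2
After 11 (firstChild): a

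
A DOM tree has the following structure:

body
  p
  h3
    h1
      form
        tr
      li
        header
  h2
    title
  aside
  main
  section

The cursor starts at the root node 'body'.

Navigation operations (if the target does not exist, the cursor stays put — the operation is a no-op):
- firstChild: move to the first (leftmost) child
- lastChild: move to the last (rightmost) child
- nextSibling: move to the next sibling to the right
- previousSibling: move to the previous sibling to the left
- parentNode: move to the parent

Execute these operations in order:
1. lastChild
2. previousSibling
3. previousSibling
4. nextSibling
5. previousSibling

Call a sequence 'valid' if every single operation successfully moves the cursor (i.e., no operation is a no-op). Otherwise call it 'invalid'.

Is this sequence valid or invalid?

After 1 (lastChild): section
After 2 (previousSibling): main
After 3 (previousSibling): aside
After 4 (nextSibling): main
After 5 (previousSibling): aside

Answer: valid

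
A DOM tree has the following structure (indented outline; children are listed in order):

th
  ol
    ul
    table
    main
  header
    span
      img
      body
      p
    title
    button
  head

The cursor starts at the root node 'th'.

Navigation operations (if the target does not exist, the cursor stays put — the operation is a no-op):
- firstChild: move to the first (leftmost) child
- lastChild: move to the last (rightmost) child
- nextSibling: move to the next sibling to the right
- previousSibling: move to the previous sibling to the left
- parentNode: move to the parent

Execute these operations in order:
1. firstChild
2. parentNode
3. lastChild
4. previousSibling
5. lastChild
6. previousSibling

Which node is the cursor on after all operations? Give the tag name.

After 1 (firstChild): ol
After 2 (parentNode): th
After 3 (lastChild): head
After 4 (previousSibling): header
After 5 (lastChild): button
After 6 (previousSibling): title

Answer: title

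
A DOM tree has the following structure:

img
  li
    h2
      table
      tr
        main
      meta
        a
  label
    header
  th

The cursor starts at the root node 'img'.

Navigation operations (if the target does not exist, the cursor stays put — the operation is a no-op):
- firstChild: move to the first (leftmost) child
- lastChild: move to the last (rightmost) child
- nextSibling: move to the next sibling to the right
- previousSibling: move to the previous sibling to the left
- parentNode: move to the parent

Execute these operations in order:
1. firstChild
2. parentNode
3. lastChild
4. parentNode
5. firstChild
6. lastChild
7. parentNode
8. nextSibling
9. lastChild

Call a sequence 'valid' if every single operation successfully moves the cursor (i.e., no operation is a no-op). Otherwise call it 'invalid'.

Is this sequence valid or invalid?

Answer: valid

Derivation:
After 1 (firstChild): li
After 2 (parentNode): img
After 3 (lastChild): th
After 4 (parentNode): img
After 5 (firstChild): li
After 6 (lastChild): h2
After 7 (parentNode): li
After 8 (nextSibling): label
After 9 (lastChild): header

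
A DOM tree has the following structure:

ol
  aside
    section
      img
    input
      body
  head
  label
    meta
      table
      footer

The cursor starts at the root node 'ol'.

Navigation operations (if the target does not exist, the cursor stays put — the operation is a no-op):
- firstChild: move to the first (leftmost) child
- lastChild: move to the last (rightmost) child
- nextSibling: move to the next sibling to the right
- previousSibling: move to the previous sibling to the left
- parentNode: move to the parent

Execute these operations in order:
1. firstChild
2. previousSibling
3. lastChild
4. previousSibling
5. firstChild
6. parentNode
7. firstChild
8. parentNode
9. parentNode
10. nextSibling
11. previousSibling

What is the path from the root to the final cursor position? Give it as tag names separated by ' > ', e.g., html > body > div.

Answer: ol > aside

Derivation:
After 1 (firstChild): aside
After 2 (previousSibling): aside (no-op, stayed)
After 3 (lastChild): input
After 4 (previousSibling): section
After 5 (firstChild): img
After 6 (parentNode): section
After 7 (firstChild): img
After 8 (parentNode): section
After 9 (parentNode): aside
After 10 (nextSibling): head
After 11 (previousSibling): aside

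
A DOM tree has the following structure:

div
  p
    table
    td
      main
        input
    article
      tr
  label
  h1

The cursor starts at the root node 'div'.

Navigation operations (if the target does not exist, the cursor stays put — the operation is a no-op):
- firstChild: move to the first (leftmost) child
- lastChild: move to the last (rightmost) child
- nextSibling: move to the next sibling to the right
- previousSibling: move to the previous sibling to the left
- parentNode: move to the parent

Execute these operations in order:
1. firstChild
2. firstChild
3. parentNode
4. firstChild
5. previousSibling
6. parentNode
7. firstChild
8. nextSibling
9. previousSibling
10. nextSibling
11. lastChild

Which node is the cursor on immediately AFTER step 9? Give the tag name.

After 1 (firstChild): p
After 2 (firstChild): table
After 3 (parentNode): p
After 4 (firstChild): table
After 5 (previousSibling): table (no-op, stayed)
After 6 (parentNode): p
After 7 (firstChild): table
After 8 (nextSibling): td
After 9 (previousSibling): table

Answer: table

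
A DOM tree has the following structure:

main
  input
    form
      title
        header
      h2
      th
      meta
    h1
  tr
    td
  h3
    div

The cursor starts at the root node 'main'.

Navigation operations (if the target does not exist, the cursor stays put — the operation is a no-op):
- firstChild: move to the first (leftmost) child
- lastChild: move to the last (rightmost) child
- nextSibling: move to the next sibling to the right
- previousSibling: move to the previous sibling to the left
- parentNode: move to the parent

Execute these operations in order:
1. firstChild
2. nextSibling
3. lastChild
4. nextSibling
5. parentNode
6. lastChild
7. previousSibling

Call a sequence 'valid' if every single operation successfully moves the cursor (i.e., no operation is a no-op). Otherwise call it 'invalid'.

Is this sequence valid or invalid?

After 1 (firstChild): input
After 2 (nextSibling): tr
After 3 (lastChild): td
After 4 (nextSibling): td (no-op, stayed)
After 5 (parentNode): tr
After 6 (lastChild): td
After 7 (previousSibling): td (no-op, stayed)

Answer: invalid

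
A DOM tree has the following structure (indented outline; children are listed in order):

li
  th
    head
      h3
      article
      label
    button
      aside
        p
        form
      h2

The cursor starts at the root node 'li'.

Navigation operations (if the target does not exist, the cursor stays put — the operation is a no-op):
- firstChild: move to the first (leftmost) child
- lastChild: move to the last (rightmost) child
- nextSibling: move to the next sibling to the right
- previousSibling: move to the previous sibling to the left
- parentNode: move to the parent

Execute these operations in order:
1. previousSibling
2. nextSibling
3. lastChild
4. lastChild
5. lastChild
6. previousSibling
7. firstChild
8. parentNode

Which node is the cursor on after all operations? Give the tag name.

Answer: aside

Derivation:
After 1 (previousSibling): li (no-op, stayed)
After 2 (nextSibling): li (no-op, stayed)
After 3 (lastChild): th
After 4 (lastChild): button
After 5 (lastChild): h2
After 6 (previousSibling): aside
After 7 (firstChild): p
After 8 (parentNode): aside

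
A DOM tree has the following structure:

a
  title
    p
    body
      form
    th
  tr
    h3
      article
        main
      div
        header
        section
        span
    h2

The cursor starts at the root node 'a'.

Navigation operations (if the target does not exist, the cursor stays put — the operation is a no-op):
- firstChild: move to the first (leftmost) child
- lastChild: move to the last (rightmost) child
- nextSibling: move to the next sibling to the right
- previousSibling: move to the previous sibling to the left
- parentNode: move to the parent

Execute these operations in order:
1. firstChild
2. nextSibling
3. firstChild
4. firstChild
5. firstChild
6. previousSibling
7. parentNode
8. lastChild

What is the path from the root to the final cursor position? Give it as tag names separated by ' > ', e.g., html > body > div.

After 1 (firstChild): title
After 2 (nextSibling): tr
After 3 (firstChild): h3
After 4 (firstChild): article
After 5 (firstChild): main
After 6 (previousSibling): main (no-op, stayed)
After 7 (parentNode): article
After 8 (lastChild): main

Answer: a > tr > h3 > article > main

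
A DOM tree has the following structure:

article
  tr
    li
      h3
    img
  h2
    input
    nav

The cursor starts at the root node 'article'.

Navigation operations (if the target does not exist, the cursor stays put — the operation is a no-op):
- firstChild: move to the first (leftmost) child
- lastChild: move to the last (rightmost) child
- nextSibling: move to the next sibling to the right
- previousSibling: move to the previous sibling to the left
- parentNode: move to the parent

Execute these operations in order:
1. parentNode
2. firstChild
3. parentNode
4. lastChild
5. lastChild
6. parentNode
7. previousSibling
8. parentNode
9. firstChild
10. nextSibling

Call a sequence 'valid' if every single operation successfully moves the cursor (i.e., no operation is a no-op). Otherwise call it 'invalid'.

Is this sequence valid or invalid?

Answer: invalid

Derivation:
After 1 (parentNode): article (no-op, stayed)
After 2 (firstChild): tr
After 3 (parentNode): article
After 4 (lastChild): h2
After 5 (lastChild): nav
After 6 (parentNode): h2
After 7 (previousSibling): tr
After 8 (parentNode): article
After 9 (firstChild): tr
After 10 (nextSibling): h2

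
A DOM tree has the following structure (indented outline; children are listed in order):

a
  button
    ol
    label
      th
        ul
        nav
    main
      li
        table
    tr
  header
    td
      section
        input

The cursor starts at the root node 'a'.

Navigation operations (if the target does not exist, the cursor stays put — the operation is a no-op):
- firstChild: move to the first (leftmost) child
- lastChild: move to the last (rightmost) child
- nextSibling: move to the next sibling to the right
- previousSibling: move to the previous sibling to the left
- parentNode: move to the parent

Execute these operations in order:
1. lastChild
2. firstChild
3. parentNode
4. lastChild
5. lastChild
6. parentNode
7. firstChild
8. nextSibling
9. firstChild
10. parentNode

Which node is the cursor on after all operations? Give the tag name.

Answer: section

Derivation:
After 1 (lastChild): header
After 2 (firstChild): td
After 3 (parentNode): header
After 4 (lastChild): td
After 5 (lastChild): section
After 6 (parentNode): td
After 7 (firstChild): section
After 8 (nextSibling): section (no-op, stayed)
After 9 (firstChild): input
After 10 (parentNode): section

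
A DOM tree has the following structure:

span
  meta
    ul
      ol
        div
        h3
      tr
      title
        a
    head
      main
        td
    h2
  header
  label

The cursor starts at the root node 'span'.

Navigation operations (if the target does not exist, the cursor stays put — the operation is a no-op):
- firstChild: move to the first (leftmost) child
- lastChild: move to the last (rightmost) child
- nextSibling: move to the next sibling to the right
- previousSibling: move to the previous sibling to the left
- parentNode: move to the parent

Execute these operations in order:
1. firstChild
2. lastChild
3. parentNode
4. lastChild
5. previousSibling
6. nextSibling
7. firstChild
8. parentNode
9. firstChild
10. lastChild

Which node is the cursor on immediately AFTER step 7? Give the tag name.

After 1 (firstChild): meta
After 2 (lastChild): h2
After 3 (parentNode): meta
After 4 (lastChild): h2
After 5 (previousSibling): head
After 6 (nextSibling): h2
After 7 (firstChild): h2 (no-op, stayed)

Answer: h2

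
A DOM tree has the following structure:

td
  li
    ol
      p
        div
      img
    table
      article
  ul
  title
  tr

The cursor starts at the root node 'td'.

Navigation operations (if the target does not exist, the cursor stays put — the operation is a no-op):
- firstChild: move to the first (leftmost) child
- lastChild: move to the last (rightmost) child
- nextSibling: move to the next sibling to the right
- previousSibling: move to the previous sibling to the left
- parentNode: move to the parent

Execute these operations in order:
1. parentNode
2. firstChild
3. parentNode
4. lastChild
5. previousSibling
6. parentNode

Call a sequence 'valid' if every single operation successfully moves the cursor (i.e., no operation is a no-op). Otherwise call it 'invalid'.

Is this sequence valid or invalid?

After 1 (parentNode): td (no-op, stayed)
After 2 (firstChild): li
After 3 (parentNode): td
After 4 (lastChild): tr
After 5 (previousSibling): title
After 6 (parentNode): td

Answer: invalid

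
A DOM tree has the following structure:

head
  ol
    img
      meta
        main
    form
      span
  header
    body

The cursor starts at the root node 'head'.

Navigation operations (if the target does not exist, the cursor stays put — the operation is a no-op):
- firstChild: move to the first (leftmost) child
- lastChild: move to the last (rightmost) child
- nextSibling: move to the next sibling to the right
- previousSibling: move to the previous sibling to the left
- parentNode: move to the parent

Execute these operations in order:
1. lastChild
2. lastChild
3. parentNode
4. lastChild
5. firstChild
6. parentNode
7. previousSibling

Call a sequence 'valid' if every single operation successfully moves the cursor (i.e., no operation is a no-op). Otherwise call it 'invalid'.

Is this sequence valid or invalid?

Answer: invalid

Derivation:
After 1 (lastChild): header
After 2 (lastChild): body
After 3 (parentNode): header
After 4 (lastChild): body
After 5 (firstChild): body (no-op, stayed)
After 6 (parentNode): header
After 7 (previousSibling): ol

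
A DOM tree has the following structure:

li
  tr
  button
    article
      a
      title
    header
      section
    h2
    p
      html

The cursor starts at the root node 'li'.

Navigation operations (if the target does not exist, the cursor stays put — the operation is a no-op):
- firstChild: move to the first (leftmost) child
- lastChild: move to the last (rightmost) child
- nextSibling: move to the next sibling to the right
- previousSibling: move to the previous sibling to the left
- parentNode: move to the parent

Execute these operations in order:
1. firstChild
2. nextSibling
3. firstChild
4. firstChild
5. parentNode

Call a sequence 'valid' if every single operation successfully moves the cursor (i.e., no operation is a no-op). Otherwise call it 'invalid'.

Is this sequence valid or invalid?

Answer: valid

Derivation:
After 1 (firstChild): tr
After 2 (nextSibling): button
After 3 (firstChild): article
After 4 (firstChild): a
After 5 (parentNode): article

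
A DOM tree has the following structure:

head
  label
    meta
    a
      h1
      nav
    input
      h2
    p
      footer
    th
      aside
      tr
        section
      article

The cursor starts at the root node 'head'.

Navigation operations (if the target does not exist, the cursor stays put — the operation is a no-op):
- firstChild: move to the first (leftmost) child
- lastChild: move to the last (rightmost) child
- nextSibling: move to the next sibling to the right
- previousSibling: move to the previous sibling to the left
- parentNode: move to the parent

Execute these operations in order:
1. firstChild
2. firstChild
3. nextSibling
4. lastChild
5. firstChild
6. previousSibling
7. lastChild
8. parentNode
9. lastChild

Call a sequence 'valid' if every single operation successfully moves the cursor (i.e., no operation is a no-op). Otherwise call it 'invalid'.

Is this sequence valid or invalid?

After 1 (firstChild): label
After 2 (firstChild): meta
After 3 (nextSibling): a
After 4 (lastChild): nav
After 5 (firstChild): nav (no-op, stayed)
After 6 (previousSibling): h1
After 7 (lastChild): h1 (no-op, stayed)
After 8 (parentNode): a
After 9 (lastChild): nav

Answer: invalid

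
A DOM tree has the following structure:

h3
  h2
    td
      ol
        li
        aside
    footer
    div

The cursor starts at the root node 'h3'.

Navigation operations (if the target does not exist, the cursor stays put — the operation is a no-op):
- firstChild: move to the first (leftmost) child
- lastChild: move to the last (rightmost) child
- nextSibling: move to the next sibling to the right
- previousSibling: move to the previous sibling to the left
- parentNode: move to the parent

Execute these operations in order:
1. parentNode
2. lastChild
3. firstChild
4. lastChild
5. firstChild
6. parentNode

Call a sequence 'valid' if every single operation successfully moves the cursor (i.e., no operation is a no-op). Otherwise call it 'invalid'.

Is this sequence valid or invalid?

After 1 (parentNode): h3 (no-op, stayed)
After 2 (lastChild): h2
After 3 (firstChild): td
After 4 (lastChild): ol
After 5 (firstChild): li
After 6 (parentNode): ol

Answer: invalid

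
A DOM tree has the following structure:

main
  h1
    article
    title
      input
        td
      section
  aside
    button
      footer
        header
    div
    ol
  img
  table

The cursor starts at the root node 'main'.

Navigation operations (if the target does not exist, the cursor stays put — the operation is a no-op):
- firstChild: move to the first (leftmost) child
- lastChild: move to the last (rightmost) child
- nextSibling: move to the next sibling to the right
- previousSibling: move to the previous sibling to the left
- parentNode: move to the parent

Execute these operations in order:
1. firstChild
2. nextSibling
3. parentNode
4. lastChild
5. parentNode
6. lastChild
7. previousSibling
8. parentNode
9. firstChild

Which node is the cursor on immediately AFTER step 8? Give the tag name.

Answer: main

Derivation:
After 1 (firstChild): h1
After 2 (nextSibling): aside
After 3 (parentNode): main
After 4 (lastChild): table
After 5 (parentNode): main
After 6 (lastChild): table
After 7 (previousSibling): img
After 8 (parentNode): main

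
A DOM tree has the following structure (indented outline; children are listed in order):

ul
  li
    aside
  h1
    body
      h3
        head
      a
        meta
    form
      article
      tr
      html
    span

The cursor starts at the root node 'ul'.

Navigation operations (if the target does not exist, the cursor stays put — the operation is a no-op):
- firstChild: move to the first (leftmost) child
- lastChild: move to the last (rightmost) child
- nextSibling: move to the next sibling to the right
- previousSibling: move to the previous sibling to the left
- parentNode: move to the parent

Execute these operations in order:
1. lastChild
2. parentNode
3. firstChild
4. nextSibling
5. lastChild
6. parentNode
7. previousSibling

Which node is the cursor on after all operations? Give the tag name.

Answer: li

Derivation:
After 1 (lastChild): h1
After 2 (parentNode): ul
After 3 (firstChild): li
After 4 (nextSibling): h1
After 5 (lastChild): span
After 6 (parentNode): h1
After 7 (previousSibling): li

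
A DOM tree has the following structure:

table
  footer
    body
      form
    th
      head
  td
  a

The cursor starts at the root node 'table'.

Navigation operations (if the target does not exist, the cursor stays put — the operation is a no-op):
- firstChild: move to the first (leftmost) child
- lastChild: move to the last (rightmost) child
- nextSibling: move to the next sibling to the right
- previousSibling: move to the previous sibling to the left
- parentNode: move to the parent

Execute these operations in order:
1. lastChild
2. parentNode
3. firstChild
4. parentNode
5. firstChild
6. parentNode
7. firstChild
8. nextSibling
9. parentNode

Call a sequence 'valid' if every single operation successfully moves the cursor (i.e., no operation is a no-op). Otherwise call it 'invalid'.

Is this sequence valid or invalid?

Answer: valid

Derivation:
After 1 (lastChild): a
After 2 (parentNode): table
After 3 (firstChild): footer
After 4 (parentNode): table
After 5 (firstChild): footer
After 6 (parentNode): table
After 7 (firstChild): footer
After 8 (nextSibling): td
After 9 (parentNode): table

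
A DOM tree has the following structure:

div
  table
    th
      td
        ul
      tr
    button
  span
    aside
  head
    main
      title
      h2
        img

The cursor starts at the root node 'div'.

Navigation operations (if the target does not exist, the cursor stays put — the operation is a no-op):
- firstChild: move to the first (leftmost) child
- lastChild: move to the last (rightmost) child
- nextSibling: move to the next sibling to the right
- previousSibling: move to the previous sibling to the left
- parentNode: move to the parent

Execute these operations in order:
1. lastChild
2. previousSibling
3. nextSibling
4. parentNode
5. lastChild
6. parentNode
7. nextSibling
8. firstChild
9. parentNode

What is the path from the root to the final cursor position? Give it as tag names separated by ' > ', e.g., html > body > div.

Answer: div

Derivation:
After 1 (lastChild): head
After 2 (previousSibling): span
After 3 (nextSibling): head
After 4 (parentNode): div
After 5 (lastChild): head
After 6 (parentNode): div
After 7 (nextSibling): div (no-op, stayed)
After 8 (firstChild): table
After 9 (parentNode): div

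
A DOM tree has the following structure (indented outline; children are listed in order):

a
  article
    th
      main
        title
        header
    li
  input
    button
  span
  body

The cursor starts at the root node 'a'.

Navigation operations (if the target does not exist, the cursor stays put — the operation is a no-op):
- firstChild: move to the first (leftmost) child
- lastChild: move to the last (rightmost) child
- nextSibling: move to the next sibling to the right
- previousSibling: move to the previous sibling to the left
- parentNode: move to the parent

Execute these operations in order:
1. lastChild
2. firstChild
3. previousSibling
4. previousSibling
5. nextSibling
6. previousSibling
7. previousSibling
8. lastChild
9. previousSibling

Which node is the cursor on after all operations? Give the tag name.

After 1 (lastChild): body
After 2 (firstChild): body (no-op, stayed)
After 3 (previousSibling): span
After 4 (previousSibling): input
After 5 (nextSibling): span
After 6 (previousSibling): input
After 7 (previousSibling): article
After 8 (lastChild): li
After 9 (previousSibling): th

Answer: th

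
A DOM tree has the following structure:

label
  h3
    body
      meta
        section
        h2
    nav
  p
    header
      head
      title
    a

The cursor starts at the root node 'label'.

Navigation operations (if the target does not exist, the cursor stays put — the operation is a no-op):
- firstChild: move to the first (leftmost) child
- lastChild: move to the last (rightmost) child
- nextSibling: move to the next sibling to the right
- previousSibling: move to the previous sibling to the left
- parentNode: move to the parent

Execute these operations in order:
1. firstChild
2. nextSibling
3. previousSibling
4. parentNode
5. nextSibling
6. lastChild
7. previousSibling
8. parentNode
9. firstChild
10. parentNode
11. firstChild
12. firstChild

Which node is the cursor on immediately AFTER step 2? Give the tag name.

Answer: p

Derivation:
After 1 (firstChild): h3
After 2 (nextSibling): p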